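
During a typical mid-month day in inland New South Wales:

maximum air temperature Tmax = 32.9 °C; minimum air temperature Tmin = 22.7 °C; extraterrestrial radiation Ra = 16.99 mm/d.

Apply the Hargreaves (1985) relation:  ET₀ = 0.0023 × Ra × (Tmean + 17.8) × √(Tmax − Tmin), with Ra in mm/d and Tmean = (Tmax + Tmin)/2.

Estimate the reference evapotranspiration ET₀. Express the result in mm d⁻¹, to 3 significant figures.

5.69 mm d⁻¹

Tmean = (32.9 + 22.7)/2 = 27.80 °C
ET₀ = 0.0023 × 16.99 × (27.80 + 17.8) × √10.2 = 0.0023 × 16.99 × 45.60 × 3.1937 = 5.6909 mm/d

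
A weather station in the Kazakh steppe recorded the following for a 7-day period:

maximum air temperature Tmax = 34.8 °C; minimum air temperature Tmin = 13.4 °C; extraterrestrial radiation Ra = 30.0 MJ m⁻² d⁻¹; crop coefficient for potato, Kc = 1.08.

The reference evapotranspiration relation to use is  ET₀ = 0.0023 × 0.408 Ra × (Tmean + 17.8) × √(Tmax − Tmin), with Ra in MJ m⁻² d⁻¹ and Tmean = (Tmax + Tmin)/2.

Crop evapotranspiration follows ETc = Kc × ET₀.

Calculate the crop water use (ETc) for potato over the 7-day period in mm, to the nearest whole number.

41 mm

Tmean = (34.8 + 13.4)/2 = 24.10 °C
0.408 Ra = 0.408 × 30.0 = 12.2400 mm/d equivalent
ET₀ = 0.0023 × 12.2400 × (24.10 + 17.8) × √21.4 = 0.0023 × 12.2400 × 41.90 × 4.6260 = 5.4567 mm/d
ETc = Kc × ET₀ = 1.08 × 5.4567 = 5.8932 mm/d
Over 7 days: 5.8932 × 7 = 41.252 mm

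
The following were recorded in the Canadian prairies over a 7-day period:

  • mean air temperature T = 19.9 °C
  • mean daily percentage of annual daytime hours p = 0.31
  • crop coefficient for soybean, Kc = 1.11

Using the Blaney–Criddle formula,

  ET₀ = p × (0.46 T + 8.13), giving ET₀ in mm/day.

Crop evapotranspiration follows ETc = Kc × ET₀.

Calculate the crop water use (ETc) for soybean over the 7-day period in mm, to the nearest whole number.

42 mm

ET₀ = 0.31 × (0.46 × 19.9 + 8.13) = 0.31 × 17.284 = 5.3580 mm/d
ETc = Kc × ET₀ = 1.11 × 5.3580 = 5.9474 mm/d
Over 7 days: 5.9474 × 7 = 41.632 mm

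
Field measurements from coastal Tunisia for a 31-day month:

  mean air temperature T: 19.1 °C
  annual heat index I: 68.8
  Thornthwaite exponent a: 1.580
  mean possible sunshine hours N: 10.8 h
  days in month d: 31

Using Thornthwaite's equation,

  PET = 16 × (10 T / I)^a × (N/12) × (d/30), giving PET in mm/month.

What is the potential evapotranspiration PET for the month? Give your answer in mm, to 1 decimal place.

74.7 mm

10T/I = 10 × 19.1 / 68.8 = 2.7762
(10T/I)^a = 2.7762^1.580 = 5.0194
Uncorrected PET = 16 × 5.0194 = 80.310 mm
Correction = (N/12)(d/30) = (10.8/12)(31/30) = 0.9300
PET = 80.310 × 0.9300 = 74.688 mm/month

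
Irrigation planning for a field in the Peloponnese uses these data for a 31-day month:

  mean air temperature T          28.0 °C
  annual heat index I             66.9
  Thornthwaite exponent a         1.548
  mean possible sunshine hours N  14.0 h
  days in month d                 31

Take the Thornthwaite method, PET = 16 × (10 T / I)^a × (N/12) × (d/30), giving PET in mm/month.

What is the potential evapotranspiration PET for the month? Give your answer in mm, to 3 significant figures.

10T/I = 10 × 28.0 / 66.9 = 4.1854
(10T/I)^a = 4.1854^1.548 = 9.1717
Uncorrected PET = 16 × 9.1717 = 146.747 mm
Correction = (N/12)(d/30) = (14.0/12)(31/30) = 1.2056
PET = 146.747 × 1.2056 = 176.918 mm/month

177 mm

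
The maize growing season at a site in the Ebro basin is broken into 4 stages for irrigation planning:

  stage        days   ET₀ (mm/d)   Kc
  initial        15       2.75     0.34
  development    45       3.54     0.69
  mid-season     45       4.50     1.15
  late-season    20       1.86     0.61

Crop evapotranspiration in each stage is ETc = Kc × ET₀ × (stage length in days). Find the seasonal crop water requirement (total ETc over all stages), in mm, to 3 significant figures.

380 mm

initial: 0.34 × 2.75 × 15 = 14.03 mm
development: 0.69 × 3.54 × 45 = 109.92 mm
mid-season: 1.15 × 4.50 × 45 = 232.88 mm
late-season: 0.61 × 1.86 × 20 = 22.69 mm
Seasonal total = 379.52 mm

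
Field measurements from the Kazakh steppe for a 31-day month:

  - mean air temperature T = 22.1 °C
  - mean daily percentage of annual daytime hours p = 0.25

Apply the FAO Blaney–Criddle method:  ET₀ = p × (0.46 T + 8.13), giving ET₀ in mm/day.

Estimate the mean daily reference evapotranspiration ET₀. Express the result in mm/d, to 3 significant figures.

ET₀ = 0.25 × (0.46 × 22.1 + 8.13) = 0.25 × 18.296 = 4.5740 mm/d

4.57 mm/d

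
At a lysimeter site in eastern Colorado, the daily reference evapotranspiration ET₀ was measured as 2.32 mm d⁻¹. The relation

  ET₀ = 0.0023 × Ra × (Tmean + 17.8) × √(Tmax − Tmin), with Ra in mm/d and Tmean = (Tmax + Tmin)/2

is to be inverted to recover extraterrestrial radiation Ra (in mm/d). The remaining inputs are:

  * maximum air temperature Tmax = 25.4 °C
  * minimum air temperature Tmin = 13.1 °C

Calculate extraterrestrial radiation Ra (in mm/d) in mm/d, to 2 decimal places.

Tmean = 19.25 °C; √ΔT = 3.5071
Ra = ET₀ / [0.0023 × (Tmean+17.8) × √ΔT] = 2.32 / (0.0023 × 37.05 × 3.5071) = 7.763 mm/d

7.76 mm/d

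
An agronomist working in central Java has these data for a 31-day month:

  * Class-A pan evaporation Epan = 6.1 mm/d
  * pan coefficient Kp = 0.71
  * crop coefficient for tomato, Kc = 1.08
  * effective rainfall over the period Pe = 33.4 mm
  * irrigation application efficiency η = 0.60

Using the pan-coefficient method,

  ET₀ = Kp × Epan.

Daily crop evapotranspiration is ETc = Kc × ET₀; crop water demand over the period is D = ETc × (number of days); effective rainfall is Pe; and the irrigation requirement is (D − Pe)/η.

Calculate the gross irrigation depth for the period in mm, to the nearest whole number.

186 mm

ET₀ = 0.71 × 6.1 = 4.3310 mm/d
ETc = Kc × ET₀ = 1.08 × 4.3310 = 4.6775 mm/d
Crop demand D = ETc × 31 d = 4.6775 × 31 = 145.003 mm
D − Pe = 145.003 − 33.4 = 111.603 mm
Gross irrigation = 111.603 / 0.60 = 186.005 mm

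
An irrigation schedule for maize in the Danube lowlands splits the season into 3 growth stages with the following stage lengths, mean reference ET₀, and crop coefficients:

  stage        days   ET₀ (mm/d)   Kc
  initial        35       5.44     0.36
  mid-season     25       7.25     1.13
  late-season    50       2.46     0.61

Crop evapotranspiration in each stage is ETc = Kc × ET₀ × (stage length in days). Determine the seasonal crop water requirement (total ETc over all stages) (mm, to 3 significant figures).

348 mm

initial: 0.36 × 5.44 × 35 = 68.54 mm
mid-season: 1.13 × 7.25 × 25 = 204.81 mm
late-season: 0.61 × 2.46 × 50 = 75.03 mm
Seasonal total = 348.38 mm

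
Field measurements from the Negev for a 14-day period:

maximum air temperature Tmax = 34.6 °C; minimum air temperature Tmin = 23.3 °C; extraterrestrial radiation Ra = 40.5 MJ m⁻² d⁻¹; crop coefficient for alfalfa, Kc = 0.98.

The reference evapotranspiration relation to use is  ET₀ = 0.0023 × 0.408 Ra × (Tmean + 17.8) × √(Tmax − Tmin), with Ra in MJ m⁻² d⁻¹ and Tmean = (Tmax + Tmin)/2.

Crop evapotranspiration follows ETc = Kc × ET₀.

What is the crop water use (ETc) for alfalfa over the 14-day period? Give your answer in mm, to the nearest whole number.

Tmean = (34.6 + 23.3)/2 = 28.95 °C
0.408 Ra = 0.408 × 40.5 = 16.5240 mm/d equivalent
ET₀ = 0.0023 × 16.5240 × (28.95 + 17.8) × √11.3 = 0.0023 × 16.5240 × 46.75 × 3.3615 = 5.9725 mm/d
ETc = Kc × ET₀ = 0.98 × 5.9725 = 5.8531 mm/d
Over 14 days: 5.8531 × 14 = 81.943 mm

82 mm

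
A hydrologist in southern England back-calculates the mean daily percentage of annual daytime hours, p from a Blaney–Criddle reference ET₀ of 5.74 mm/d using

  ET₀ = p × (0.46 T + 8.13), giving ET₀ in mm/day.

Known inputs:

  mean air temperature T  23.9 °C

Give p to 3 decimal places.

0.300

p = ET₀ / (0.46 T + 8.13) = 5.74 / (0.46 × 23.9 + 8.13) = 5.74 / 19.124 = 0.3001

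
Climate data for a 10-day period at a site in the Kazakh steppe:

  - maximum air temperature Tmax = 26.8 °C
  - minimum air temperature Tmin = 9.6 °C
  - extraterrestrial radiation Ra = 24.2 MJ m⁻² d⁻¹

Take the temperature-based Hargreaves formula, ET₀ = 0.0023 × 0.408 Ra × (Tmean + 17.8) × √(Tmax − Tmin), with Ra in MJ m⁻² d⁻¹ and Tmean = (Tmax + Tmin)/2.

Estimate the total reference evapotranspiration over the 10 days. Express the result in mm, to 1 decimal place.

33.9 mm

Tmean = (26.8 + 9.6)/2 = 18.20 °C
0.408 Ra = 0.408 × 24.2 = 9.8736 mm/d equivalent
ET₀ = 0.0023 × 9.8736 × (18.20 + 17.8) × √17.2 = 0.0023 × 9.8736 × 36.00 × 4.1473 = 3.3906 mm/d
Over 10 days: 3.3906 × 10 = 33.906 mm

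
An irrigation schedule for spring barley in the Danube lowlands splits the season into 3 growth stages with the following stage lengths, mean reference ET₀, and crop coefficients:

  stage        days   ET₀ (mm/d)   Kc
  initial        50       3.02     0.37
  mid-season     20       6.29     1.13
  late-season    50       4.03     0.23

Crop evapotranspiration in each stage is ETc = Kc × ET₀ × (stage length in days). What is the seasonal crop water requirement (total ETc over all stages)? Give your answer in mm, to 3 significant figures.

initial: 0.37 × 3.02 × 50 = 55.87 mm
mid-season: 1.13 × 6.29 × 20 = 142.15 mm
late-season: 0.23 × 4.03 × 50 = 46.35 mm
Seasonal total = 244.37 mm

244 mm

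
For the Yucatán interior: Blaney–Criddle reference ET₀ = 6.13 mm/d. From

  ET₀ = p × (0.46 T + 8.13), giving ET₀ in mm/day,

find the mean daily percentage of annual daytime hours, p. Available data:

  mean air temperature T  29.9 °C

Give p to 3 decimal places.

0.280

p = ET₀ / (0.46 T + 8.13) = 6.13 / (0.46 × 29.9 + 8.13) = 6.13 / 21.884 = 0.2801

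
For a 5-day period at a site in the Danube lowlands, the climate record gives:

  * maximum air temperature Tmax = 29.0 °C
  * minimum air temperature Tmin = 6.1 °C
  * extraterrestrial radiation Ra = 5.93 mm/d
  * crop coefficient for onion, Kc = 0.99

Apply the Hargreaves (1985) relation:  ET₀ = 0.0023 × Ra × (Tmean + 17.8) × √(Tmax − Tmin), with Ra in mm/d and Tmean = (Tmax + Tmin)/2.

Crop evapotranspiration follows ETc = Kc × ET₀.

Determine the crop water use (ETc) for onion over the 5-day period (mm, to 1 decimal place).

Tmean = (29.0 + 6.1)/2 = 17.55 °C
ET₀ = 0.0023 × 5.93 × (17.55 + 17.8) × √22.9 = 0.0023 × 5.93 × 35.35 × 4.7854 = 2.3072 mm/d
ETc = Kc × ET₀ = 0.99 × 2.3072 = 2.2841 mm/d
Over 5 days: 2.2841 × 5 = 11.421 mm

11.4 mm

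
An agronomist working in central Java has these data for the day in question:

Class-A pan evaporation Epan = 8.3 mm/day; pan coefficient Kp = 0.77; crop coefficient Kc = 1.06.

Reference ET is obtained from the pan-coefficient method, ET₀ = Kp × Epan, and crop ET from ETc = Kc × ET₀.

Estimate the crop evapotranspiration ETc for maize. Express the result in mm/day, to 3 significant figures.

ET₀ = 0.77 × 8.3 = 6.3910 mm/d
ETc = Kc × ET₀ = 1.06 × 6.3910 = 6.7745 mm/d

6.77 mm/day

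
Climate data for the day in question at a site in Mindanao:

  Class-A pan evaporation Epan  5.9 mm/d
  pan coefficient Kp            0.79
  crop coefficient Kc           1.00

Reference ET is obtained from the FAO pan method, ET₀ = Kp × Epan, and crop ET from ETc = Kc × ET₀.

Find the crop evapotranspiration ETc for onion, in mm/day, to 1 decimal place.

ET₀ = 0.79 × 5.9 = 4.6610 mm/d
ETc = Kc × ET₀ = 1.00 × 4.6610 = 4.6610 mm/d

4.7 mm/day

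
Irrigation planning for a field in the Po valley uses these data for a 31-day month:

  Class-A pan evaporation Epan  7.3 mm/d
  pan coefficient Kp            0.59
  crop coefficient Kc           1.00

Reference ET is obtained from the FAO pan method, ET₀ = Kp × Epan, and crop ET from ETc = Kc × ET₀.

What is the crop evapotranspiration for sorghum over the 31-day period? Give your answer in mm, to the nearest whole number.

134 mm

ET₀ = 0.59 × 7.3 = 4.3070 mm/d
ETc = Kc × ET₀ = 1.00 × 4.3070 = 4.3070 mm/d
Over 31 days: 4.3070 × 31 = 133.517 mm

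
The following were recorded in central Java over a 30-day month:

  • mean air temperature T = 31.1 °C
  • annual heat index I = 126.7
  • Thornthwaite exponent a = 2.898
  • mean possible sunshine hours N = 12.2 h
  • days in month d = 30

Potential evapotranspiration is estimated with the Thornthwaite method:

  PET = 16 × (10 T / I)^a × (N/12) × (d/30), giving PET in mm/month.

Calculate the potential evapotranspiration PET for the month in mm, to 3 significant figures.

10T/I = 10 × 31.1 / 126.7 = 2.4546
(10T/I)^a = 2.4546^2.898 = 13.4947
Uncorrected PET = 16 × 13.4947 = 215.915 mm
Correction = (N/12)(d/30) = (12.2/12)(30/30) = 1.0167
PET = 215.915 × 1.0167 = 219.521 mm/month

220 mm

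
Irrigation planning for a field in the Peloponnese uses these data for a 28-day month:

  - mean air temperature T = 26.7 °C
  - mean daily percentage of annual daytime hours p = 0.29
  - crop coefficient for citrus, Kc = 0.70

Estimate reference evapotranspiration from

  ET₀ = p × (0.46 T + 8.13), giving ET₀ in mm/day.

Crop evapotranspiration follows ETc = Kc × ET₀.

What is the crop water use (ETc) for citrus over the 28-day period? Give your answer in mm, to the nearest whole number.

116 mm

ET₀ = 0.29 × (0.46 × 26.7 + 8.13) = 0.29 × 20.412 = 5.9195 mm/d
ETc = Kc × ET₀ = 0.70 × 5.9195 = 4.1437 mm/d
Over 28 days: 4.1437 × 28 = 116.024 mm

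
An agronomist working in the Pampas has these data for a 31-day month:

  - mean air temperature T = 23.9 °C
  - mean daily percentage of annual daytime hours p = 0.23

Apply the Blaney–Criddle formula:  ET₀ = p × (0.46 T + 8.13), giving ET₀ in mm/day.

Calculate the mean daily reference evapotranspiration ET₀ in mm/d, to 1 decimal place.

4.4 mm/d

ET₀ = 0.23 × (0.46 × 23.9 + 8.13) = 0.23 × 19.124 = 4.3985 mm/d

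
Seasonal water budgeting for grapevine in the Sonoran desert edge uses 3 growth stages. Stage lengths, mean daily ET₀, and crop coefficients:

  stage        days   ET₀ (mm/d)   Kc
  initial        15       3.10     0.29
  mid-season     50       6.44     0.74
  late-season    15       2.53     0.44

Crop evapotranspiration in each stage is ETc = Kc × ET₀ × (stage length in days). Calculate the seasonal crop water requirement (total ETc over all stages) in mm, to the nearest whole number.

initial: 0.29 × 3.10 × 15 = 13.49 mm
mid-season: 0.74 × 6.44 × 50 = 238.28 mm
late-season: 0.44 × 2.53 × 15 = 16.70 mm
Seasonal total = 268.47 mm

268 mm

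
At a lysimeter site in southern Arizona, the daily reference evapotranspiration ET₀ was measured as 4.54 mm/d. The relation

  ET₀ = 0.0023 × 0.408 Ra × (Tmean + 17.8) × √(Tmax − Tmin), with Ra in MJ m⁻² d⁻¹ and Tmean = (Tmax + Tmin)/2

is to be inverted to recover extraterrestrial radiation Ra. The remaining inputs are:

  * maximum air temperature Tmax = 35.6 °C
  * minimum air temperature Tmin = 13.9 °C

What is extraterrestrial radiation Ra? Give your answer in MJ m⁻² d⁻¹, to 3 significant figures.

Tmean = (35.6+13.9)/2 = 24.75 °C; ΔT = 21.7
Ra = ET₀ / [0.0023 × 0.408 × (Tmean+17.8) × √ΔT]
   = 4.54 / (0.0023 × 0.408 × 42.55 × 4.6583) = 24.408 MJ m⁻² d⁻¹

24.4 MJ m⁻² d⁻¹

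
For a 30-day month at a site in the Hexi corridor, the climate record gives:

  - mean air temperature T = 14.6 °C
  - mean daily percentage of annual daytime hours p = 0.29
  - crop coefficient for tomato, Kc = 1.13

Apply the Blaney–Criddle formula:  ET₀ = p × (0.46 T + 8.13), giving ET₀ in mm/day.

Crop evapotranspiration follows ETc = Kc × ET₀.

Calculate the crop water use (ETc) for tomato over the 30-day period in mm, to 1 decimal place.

146.0 mm

ET₀ = 0.29 × (0.46 × 14.6 + 8.13) = 0.29 × 14.846 = 4.3053 mm/d
ETc = Kc × ET₀ = 1.13 × 4.3053 = 4.8650 mm/d
Over 30 days: 4.8650 × 30 = 145.950 mm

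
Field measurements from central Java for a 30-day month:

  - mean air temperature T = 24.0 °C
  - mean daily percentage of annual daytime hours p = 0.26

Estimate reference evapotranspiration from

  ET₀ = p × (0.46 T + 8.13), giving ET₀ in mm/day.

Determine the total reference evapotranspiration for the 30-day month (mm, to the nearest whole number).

150 mm

ET₀ = 0.26 × (0.46 × 24.0 + 8.13) = 0.26 × 19.170 = 4.9842 mm/d
Monthly total = 4.9842 × 30 = 149.526 mm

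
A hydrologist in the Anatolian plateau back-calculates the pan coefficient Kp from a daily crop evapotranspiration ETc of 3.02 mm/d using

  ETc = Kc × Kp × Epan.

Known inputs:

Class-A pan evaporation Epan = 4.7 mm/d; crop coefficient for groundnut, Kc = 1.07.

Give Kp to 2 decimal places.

ETc = Kc × Kp × Epan  ⇒  Kp = ETc / (Kc × Epan)
Kp = 3.02 / (1.07 × 4.7) = 3.02 / 5.029 = 0.6005

0.60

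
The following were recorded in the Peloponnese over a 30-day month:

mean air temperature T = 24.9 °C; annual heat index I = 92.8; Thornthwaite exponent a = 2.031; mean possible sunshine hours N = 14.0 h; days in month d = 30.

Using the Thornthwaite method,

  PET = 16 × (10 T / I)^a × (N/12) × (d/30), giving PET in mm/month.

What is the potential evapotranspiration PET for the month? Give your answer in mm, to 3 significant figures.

10T/I = 10 × 24.9 / 92.8 = 2.6832
(10T/I)^a = 2.6832^2.031 = 7.4233
Uncorrected PET = 16 × 7.4233 = 118.773 mm
Correction = (N/12)(d/30) = (14.0/12)(30/30) = 1.1667
PET = 118.773 × 1.1667 = 138.572 mm/month

139 mm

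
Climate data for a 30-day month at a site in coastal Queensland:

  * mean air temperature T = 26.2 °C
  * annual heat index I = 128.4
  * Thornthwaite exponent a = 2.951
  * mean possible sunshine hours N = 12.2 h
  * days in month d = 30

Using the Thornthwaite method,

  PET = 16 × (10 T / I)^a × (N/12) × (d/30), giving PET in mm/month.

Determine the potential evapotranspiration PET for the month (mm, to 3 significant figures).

10T/I = 10 × 26.2 / 128.4 = 2.0405
(10T/I)^a = 2.0405^2.951 = 8.2041
Uncorrected PET = 16 × 8.2041 = 131.266 mm
Correction = (N/12)(d/30) = (12.2/12)(30/30) = 1.0167
PET = 131.266 × 1.0167 = 133.458 mm/month

133 mm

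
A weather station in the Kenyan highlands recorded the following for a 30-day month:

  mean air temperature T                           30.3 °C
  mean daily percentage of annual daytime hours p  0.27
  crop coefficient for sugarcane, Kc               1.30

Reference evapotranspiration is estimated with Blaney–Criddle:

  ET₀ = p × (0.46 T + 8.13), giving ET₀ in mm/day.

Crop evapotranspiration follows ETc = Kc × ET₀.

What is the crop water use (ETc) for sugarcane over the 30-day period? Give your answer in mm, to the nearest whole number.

232 mm

ET₀ = 0.27 × (0.46 × 30.3 + 8.13) = 0.27 × 22.068 = 5.9584 mm/d
ETc = Kc × ET₀ = 1.30 × 5.9584 = 7.7459 mm/d
Over 30 days: 7.7459 × 30 = 232.377 mm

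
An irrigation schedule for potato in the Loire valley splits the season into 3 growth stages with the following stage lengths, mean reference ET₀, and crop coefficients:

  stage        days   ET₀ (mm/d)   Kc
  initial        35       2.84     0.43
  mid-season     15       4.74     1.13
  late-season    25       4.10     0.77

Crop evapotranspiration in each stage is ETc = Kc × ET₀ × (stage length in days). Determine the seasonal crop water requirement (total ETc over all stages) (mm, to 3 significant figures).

202 mm

initial: 0.43 × 2.84 × 35 = 42.74 mm
mid-season: 1.13 × 4.74 × 15 = 80.34 mm
late-season: 0.77 × 4.10 × 25 = 78.93 mm
Seasonal total = 202.01 mm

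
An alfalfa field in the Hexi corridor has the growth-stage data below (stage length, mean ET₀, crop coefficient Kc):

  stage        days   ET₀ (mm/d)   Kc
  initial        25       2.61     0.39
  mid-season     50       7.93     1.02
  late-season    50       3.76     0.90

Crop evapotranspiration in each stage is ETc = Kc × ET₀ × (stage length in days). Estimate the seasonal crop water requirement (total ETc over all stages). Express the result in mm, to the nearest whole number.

initial: 0.39 × 2.61 × 25 = 25.45 mm
mid-season: 1.02 × 7.93 × 50 = 404.43 mm
late-season: 0.90 × 3.76 × 50 = 169.20 mm
Seasonal total = 599.08 mm

599 mm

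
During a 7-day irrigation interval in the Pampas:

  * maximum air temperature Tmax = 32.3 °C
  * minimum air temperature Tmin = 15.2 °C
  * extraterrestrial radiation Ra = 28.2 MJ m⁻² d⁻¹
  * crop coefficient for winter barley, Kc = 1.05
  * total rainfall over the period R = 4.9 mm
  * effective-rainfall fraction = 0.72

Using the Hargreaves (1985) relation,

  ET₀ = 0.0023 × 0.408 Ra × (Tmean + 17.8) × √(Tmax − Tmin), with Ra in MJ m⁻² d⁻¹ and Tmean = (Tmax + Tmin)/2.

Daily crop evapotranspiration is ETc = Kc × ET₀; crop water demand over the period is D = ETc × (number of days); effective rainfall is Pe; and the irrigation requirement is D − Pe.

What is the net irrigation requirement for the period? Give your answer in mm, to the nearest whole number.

30 mm

Tmean = (32.3 + 15.2)/2 = 23.75 °C
0.408 Ra = 0.408 × 28.2 = 11.5056 mm/d equivalent
ET₀ = 0.0023 × 11.5056 × (23.75 + 17.8) × √17.1 = 0.0023 × 11.5056 × 41.55 × 4.1352 = 4.5468 mm/d
ETc = Kc × ET₀ = 1.05 × 4.5468 = 4.7741 mm/d
Crop demand D = ETc × 7 d = 4.7741 × 7 = 33.419 mm
Pe = 0.72 × 4.9 = 3.528 mm
D − Pe = 33.419 − 3.528 = 29.891 mm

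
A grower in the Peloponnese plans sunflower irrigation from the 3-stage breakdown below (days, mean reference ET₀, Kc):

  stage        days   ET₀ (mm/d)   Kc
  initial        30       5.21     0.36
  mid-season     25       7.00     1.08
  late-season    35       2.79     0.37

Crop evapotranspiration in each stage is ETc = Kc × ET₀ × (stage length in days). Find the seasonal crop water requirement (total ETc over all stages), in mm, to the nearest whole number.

281 mm

initial: 0.36 × 5.21 × 30 = 56.27 mm
mid-season: 1.08 × 7.00 × 25 = 189.00 mm
late-season: 0.37 × 2.79 × 35 = 36.13 mm
Seasonal total = 281.40 mm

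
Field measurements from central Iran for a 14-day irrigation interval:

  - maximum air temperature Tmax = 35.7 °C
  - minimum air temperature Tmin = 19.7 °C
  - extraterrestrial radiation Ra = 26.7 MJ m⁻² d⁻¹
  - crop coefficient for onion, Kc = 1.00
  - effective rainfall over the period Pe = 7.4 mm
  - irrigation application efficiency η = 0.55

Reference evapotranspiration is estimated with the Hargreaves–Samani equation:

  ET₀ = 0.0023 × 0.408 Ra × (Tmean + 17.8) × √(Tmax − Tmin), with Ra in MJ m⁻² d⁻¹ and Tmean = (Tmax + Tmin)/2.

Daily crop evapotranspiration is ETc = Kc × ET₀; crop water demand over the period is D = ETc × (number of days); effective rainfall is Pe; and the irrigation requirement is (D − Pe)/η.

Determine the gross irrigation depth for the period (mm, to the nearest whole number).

103 mm

Tmean = (35.7 + 19.7)/2 = 27.70 °C
0.408 Ra = 0.408 × 26.7 = 10.8936 mm/d equivalent
ET₀ = 0.0023 × 10.8936 × (27.70 + 17.8) × √16.0 = 0.0023 × 10.8936 × 45.50 × 4.0000 = 4.5601 mm/d
ETc = Kc × ET₀ = 1.00 × 4.5601 = 4.5601 mm/d
Crop demand D = ETc × 14 d = 4.5601 × 14 = 63.841 mm
D − Pe = 63.841 − 7.4 = 56.441 mm
Gross irrigation = 56.441 / 0.55 = 102.620 mm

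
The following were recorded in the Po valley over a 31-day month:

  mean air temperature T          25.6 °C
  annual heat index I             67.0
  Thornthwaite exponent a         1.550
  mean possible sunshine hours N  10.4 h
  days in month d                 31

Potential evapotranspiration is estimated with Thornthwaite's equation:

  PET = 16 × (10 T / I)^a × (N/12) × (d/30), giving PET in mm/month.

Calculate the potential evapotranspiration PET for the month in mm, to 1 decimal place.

114.4 mm

10T/I = 10 × 25.6 / 67.0 = 3.8209
(10T/I)^a = 3.8209^1.550 = 7.9865
Uncorrected PET = 16 × 7.9865 = 127.784 mm
Correction = (N/12)(d/30) = (10.4/12)(31/30) = 0.8956
PET = 127.784 × 0.8956 = 114.443 mm/month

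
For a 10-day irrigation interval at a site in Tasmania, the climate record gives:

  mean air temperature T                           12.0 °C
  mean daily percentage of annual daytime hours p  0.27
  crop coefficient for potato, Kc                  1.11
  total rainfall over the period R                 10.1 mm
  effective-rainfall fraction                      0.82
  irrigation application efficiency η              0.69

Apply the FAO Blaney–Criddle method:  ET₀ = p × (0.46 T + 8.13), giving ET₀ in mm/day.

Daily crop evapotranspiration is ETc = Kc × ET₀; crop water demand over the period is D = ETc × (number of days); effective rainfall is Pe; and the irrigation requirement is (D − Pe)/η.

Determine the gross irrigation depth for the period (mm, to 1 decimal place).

47.3 mm

ET₀ = 0.27 × (0.46 × 12.0 + 8.13) = 0.27 × 13.650 = 3.6855 mm/d
ETc = Kc × ET₀ = 1.11 × 3.6855 = 4.0909 mm/d
Crop demand D = ETc × 10 d = 4.0909 × 10 = 40.909 mm
Pe = 0.82 × 10.1 = 8.282 mm
D − Pe = 40.909 − 8.282 = 32.627 mm
Gross irrigation = 32.627 / 0.69 = 47.286 mm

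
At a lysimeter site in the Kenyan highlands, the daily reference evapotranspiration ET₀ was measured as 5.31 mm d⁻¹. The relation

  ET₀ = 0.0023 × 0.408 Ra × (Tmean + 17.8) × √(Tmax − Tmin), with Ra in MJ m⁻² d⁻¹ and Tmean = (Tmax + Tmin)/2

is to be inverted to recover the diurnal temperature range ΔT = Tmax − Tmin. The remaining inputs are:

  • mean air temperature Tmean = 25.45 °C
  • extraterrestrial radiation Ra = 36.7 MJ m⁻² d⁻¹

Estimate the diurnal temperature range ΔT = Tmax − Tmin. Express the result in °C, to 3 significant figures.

12.7 °C

√ΔT = ET₀ / [0.0023 × 0.408 × Ra × (Tmean+17.8)] = 5.31 / (0.0023 × 14.9736 × 43.25) = 3.5650
ΔT = 3.5650² = 12.709 °C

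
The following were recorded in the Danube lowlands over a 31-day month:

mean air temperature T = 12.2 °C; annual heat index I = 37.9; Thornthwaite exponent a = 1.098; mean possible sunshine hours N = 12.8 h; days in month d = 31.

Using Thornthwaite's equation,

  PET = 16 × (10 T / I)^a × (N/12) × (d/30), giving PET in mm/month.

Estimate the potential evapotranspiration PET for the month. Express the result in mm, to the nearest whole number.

64 mm

10T/I = 10 × 12.2 / 37.9 = 3.2190
(10T/I)^a = 3.2190^1.098 = 3.6098
Uncorrected PET = 16 × 3.6098 = 57.757 mm
Correction = (N/12)(d/30) = (12.8/12)(31/30) = 1.1022
PET = 57.757 × 1.1022 = 63.660 mm/month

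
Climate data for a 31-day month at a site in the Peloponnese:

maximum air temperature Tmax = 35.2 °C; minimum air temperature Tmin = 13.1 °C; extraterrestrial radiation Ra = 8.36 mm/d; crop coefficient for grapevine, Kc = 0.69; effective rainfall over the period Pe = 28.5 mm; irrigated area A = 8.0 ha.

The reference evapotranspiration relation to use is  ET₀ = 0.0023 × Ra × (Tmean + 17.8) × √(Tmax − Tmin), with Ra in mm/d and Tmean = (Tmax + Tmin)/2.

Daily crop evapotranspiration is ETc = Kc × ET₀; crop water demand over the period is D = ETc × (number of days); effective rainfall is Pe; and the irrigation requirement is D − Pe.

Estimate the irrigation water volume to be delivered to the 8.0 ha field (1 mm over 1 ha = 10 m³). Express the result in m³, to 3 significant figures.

Tmean = (35.2 + 13.1)/2 = 24.15 °C
ET₀ = 0.0023 × 8.36 × (24.15 + 17.8) × √22.1 = 0.0023 × 8.36 × 41.95 × 4.7011 = 3.7920 mm/d
ETc = Kc × ET₀ = 0.69 × 3.7920 = 2.6165 mm/d
Crop demand D = ETc × 31 d = 2.6165 × 31 = 81.112 mm
D − Pe = 81.112 − 28.5 = 52.612 mm
Volume = 52.612 mm × 8.0 ha × 10 = 4209.0 m³

4210 m³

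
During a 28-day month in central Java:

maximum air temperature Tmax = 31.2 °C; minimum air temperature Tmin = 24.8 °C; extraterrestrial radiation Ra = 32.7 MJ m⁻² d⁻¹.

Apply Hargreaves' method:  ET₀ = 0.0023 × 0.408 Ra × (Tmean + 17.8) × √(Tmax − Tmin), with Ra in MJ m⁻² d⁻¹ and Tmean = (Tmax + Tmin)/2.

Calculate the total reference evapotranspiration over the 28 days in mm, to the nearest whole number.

Tmean = (31.2 + 24.8)/2 = 28.00 °C
0.408 Ra = 0.408 × 32.7 = 13.3416 mm/d equivalent
ET₀ = 0.0023 × 13.3416 × (28.00 + 17.8) × √6.4 = 0.0023 × 13.3416 × 45.80 × 2.5298 = 3.5554 mm/d
Over 28 days: 3.5554 × 28 = 99.551 mm

100 mm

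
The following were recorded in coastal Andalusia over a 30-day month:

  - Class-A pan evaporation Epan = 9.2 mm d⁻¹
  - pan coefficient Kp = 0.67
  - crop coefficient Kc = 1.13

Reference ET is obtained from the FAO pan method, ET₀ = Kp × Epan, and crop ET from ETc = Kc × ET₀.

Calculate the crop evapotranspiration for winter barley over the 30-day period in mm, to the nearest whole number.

ET₀ = 0.67 × 9.2 = 6.1640 mm/d
ETc = Kc × ET₀ = 1.13 × 6.1640 = 6.9653 mm/d
Over 30 days: 6.9653 × 30 = 208.959 mm

209 mm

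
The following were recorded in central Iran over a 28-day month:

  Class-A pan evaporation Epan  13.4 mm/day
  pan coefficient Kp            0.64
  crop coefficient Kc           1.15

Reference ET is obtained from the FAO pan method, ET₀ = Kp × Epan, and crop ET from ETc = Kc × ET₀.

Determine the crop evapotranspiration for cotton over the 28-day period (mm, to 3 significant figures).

276 mm

ET₀ = 0.64 × 13.4 = 8.5760 mm/d
ETc = Kc × ET₀ = 1.15 × 8.5760 = 9.8624 mm/d
Over 28 days: 9.8624 × 28 = 276.147 mm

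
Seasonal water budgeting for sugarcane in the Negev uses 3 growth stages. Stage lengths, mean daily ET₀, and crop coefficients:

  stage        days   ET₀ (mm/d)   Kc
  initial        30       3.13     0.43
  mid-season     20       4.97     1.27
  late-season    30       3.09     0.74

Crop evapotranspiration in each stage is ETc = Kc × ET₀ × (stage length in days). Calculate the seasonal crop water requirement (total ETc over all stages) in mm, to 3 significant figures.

235 mm

initial: 0.43 × 3.13 × 30 = 40.38 mm
mid-season: 1.27 × 4.97 × 20 = 126.24 mm
late-season: 0.74 × 3.09 × 30 = 68.60 mm
Seasonal total = 235.22 mm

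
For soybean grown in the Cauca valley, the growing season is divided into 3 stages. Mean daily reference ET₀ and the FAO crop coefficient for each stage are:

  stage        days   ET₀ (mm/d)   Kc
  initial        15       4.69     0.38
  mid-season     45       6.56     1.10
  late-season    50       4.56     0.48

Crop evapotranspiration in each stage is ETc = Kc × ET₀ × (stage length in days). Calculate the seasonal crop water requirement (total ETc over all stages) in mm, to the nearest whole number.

461 mm

initial: 0.38 × 4.69 × 15 = 26.73 mm
mid-season: 1.10 × 6.56 × 45 = 324.72 mm
late-season: 0.48 × 4.56 × 50 = 109.44 mm
Seasonal total = 460.89 mm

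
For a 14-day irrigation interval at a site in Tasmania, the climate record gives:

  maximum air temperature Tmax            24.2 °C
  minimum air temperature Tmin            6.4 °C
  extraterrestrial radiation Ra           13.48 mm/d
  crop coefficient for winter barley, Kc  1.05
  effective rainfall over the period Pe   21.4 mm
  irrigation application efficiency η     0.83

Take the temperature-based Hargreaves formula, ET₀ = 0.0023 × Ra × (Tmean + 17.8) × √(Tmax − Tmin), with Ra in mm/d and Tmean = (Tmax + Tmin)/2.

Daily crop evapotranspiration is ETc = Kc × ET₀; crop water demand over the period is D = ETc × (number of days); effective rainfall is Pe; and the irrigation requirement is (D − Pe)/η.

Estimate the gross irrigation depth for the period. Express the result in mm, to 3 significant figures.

Tmean = (24.2 + 6.4)/2 = 15.30 °C
ET₀ = 0.0023 × 13.48 × (15.30 + 17.8) × √17.8 = 0.0023 × 13.48 × 33.10 × 4.2190 = 4.3297 mm/d
ETc = Kc × ET₀ = 1.05 × 4.3297 = 4.5462 mm/d
Crop demand D = ETc × 14 d = 4.5462 × 14 = 63.647 mm
D − Pe = 63.647 − 21.4 = 42.247 mm
Gross irrigation = 42.247 / 0.83 = 50.900 mm

50.9 mm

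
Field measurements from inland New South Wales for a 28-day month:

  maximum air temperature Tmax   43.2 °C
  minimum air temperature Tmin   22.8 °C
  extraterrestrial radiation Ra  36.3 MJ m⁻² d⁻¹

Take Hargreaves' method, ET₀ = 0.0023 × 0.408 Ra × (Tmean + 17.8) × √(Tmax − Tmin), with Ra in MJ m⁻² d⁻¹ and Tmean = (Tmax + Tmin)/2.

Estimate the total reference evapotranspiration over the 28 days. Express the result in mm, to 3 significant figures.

219 mm

Tmean = (43.2 + 22.8)/2 = 33.00 °C
0.408 Ra = 0.408 × 36.3 = 14.8104 mm/d equivalent
ET₀ = 0.0023 × 14.8104 × (33.00 + 17.8) × √20.4 = 0.0023 × 14.8104 × 50.80 × 4.5166 = 7.8157 mm/d
Over 28 days: 7.8157 × 28 = 218.840 mm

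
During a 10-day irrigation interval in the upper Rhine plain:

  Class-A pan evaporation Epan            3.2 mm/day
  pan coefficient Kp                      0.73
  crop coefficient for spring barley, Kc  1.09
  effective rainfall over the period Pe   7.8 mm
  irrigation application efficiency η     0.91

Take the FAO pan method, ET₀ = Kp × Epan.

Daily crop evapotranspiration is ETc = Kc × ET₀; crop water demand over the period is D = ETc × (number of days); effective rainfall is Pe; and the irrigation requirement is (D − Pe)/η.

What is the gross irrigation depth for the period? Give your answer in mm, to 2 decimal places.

19.41 mm

ET₀ = 0.73 × 3.2 = 2.3360 mm/d
ETc = Kc × ET₀ = 1.09 × 2.3360 = 2.5462 mm/d
Crop demand D = ETc × 10 d = 2.5462 × 10 = 25.462 mm
D − Pe = 25.462 − 7.8 = 17.662 mm
Gross irrigation = 17.662 / 0.91 = 19.409 mm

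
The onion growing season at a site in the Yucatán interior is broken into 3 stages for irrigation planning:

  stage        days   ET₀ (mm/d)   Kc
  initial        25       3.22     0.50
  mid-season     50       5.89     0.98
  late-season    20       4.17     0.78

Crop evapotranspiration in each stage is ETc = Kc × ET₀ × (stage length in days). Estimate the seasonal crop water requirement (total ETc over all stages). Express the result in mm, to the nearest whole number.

394 mm

initial: 0.50 × 3.22 × 25 = 40.25 mm
mid-season: 0.98 × 5.89 × 50 = 288.61 mm
late-season: 0.78 × 4.17 × 20 = 65.05 mm
Seasonal total = 393.91 mm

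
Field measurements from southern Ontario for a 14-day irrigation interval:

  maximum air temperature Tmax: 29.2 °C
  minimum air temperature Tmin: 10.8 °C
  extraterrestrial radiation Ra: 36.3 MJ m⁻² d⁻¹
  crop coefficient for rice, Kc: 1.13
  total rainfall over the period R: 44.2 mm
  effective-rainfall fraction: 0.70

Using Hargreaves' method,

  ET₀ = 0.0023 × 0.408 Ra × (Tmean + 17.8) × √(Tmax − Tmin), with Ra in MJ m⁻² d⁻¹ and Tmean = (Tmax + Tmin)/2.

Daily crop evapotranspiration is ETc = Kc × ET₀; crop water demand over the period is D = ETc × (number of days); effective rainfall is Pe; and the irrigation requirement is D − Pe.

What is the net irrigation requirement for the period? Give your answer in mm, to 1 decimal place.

56.4 mm

Tmean = (29.2 + 10.8)/2 = 20.00 °C
0.408 Ra = 0.408 × 36.3 = 14.8104 mm/d equivalent
ET₀ = 0.0023 × 14.8104 × (20.00 + 17.8) × √18.4 = 0.0023 × 14.8104 × 37.80 × 4.2895 = 5.5232 mm/d
ETc = Kc × ET₀ = 1.13 × 5.5232 = 6.2412 mm/d
Crop demand D = ETc × 14 d = 6.2412 × 14 = 87.377 mm
Pe = 0.70 × 44.2 = 30.940 mm
D − Pe = 87.377 − 30.940 = 56.437 mm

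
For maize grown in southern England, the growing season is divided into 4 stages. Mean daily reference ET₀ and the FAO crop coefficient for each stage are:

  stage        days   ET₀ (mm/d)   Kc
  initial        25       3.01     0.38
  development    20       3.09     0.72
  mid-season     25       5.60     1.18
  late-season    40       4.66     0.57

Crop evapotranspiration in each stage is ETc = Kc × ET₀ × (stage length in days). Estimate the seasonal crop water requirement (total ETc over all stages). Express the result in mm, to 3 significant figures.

345 mm

initial: 0.38 × 3.01 × 25 = 28.60 mm
development: 0.72 × 3.09 × 20 = 44.50 mm
mid-season: 1.18 × 5.60 × 25 = 165.20 mm
late-season: 0.57 × 4.66 × 40 = 106.25 mm
Seasonal total = 344.55 mm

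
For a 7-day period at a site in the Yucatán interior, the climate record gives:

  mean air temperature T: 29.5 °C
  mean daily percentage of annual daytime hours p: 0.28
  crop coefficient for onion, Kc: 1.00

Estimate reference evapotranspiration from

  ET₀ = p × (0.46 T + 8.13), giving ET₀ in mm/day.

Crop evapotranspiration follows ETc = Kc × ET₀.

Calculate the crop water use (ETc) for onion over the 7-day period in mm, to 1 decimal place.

42.5 mm

ET₀ = 0.28 × (0.46 × 29.5 + 8.13) = 0.28 × 21.700 = 6.0760 mm/d
ETc = Kc × ET₀ = 1.00 × 6.0760 = 6.0760 mm/d
Over 7 days: 6.0760 × 7 = 42.532 mm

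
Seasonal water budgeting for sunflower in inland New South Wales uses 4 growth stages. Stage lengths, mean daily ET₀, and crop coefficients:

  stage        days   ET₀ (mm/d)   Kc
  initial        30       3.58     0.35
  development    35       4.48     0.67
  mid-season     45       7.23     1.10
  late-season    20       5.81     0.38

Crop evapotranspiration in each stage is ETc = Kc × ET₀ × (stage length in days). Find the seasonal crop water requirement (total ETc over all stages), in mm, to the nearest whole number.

545 mm

initial: 0.35 × 3.58 × 30 = 37.59 mm
development: 0.67 × 4.48 × 35 = 105.06 mm
mid-season: 1.10 × 7.23 × 45 = 357.89 mm
late-season: 0.38 × 5.81 × 20 = 44.16 mm
Seasonal total = 544.70 mm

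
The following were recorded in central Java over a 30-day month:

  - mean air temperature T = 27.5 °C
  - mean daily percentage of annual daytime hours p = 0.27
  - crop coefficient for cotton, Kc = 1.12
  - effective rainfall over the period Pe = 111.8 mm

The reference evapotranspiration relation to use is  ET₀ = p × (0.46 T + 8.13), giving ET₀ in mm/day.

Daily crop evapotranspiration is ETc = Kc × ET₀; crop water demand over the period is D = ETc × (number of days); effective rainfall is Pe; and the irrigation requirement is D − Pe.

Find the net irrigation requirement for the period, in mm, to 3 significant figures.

ET₀ = 0.27 × (0.46 × 27.5 + 8.13) = 0.27 × 20.780 = 5.6106 mm/d
ETc = Kc × ET₀ = 1.12 × 5.6106 = 6.2839 mm/d
Crop demand D = ETc × 30 d = 6.2839 × 30 = 188.517 mm
D − Pe = 188.517 − 111.8 = 76.717 mm

76.7 mm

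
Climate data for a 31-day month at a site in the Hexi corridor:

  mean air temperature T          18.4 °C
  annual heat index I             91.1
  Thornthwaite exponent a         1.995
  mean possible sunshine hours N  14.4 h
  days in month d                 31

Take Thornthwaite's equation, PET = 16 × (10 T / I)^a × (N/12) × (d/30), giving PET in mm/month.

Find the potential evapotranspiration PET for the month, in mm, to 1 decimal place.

80.7 mm

10T/I = 10 × 18.4 / 91.1 = 2.0198
(10T/I)^a = 2.0198^1.995 = 4.0653
Uncorrected PET = 16 × 4.0653 = 65.045 mm
Correction = (N/12)(d/30) = (14.4/12)(31/30) = 1.2400
PET = 65.045 × 1.2400 = 80.656 mm/month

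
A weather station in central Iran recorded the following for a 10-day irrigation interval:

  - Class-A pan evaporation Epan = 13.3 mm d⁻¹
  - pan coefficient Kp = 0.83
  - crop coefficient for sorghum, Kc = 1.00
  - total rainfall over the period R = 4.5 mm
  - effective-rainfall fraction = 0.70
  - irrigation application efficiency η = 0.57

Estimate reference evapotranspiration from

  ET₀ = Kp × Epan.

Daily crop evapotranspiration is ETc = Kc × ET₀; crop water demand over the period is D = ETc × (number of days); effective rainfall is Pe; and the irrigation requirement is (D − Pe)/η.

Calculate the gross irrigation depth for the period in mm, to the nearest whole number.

ET₀ = 0.83 × 13.3 = 11.0390 mm/d
ETc = Kc × ET₀ = 1.00 × 11.0390 = 11.0390 mm/d
Crop demand D = ETc × 10 d = 11.0390 × 10 = 110.390 mm
Pe = 0.70 × 4.5 = 3.150 mm
D − Pe = 110.390 − 3.150 = 107.240 mm
Gross irrigation = 107.240 / 0.57 = 188.140 mm

188 mm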